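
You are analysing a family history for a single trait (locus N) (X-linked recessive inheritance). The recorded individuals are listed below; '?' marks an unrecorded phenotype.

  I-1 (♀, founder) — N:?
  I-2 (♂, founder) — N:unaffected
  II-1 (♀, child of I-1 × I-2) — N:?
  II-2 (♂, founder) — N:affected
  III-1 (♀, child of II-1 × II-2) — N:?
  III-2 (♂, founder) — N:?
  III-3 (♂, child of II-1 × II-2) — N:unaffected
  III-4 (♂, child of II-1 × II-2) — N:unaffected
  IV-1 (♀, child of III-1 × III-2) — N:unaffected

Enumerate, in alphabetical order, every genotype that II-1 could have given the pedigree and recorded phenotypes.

N/I-1 ? ·: X^NX^N|X^NX^n|X^nX^n
N/I-2 un ·: X^NY
N/II-1 ? I-1×I-2: X^NX^N|X^NX^n
N/II-2 aff ·: X^nY
N/III-1 ? II-1×II-2: X^NX^n|X^nX^n
N/III-2 ? ·: X^NY|X^nY
N/III-3 un II-1×II-2: X^NY
N/III-4 un II-1×II-2: X^NY
N/IV-1 un III-1×III-2: X^NX^N|X^NX^n
⇒ N over [I-1,I-2,II-1,II-2,III-1,III-2,III-3,III-4,IV-1]: 14 consistent

II-1 ∈ {X^NX^N, X^NX^n}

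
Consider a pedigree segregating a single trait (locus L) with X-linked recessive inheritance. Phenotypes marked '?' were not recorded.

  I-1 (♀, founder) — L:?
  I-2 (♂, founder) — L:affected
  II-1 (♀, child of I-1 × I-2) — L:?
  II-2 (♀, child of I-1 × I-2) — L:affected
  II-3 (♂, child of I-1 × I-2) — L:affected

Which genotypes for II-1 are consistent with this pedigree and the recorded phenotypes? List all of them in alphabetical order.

L/I-1 ? ·: X^LX^l|X^lX^l
L/I-2 aff ·: X^lY
L/II-1 ? I-1×I-2: X^LX^l|X^lX^l
L/II-2 aff I-1×I-2: X^lX^l
L/II-3 aff I-1×I-2: X^lY
⇒ L over [I-1,I-2,II-1,II-2,II-3]: 3 consistent

II-1 ∈ {X^LX^l, X^lX^l}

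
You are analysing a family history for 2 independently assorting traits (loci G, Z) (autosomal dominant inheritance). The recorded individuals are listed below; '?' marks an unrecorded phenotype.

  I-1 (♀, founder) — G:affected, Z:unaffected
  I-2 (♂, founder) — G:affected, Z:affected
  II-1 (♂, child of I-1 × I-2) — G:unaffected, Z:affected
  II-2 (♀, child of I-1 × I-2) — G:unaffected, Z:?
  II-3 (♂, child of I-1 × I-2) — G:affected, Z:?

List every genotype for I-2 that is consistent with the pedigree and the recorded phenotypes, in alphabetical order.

G/I-1 aff ·: Gg
G/I-2 aff ·: Gg
G/II-1 un I-1×I-2: gg
G/II-2 un I-1×I-2: gg
G/II-3 aff I-1×I-2: Gg|GG
⇒ G over [I-1,I-2,II-1,II-2,II-3]: 2 consistent
Z/I-1 un ·: zz
Z/I-2 aff ·: Zz|ZZ
Z/II-1 aff I-1×I-2: Zz
Z/II-2 ? I-1×I-2: zz|Zz
Z/II-3 ? I-1×I-2: zz|Zz
⇒ Z over [I-1,I-2,II-1,II-2,II-3]: 5 consistent

I-2 ∈ {Gg ZZ, Gg Zz}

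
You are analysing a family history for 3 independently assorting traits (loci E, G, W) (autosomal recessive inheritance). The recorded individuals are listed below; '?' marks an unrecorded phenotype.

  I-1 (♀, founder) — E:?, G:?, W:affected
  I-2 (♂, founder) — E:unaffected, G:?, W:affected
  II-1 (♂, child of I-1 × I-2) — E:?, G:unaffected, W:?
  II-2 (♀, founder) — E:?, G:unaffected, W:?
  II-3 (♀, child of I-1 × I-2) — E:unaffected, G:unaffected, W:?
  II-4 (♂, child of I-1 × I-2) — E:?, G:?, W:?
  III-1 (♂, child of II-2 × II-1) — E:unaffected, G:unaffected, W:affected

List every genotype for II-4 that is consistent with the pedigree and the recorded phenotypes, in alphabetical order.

II-4 ∈ {EE GG ww, EE Gg ww, EE gg ww, Ee GG ww, Ee Gg ww, Ee gg ww, ee GG ww, ee Gg ww, ee gg ww}

E/I-1 ? ·: EE|Ee|ee
E/I-2 un ·: EE|Ee
E/II-1 ? I-1×I-2: EE|Ee|ee
E/II-2 ? ·: EE|Ee|ee
E/II-3 un I-1×I-2: EE|Ee
E/II-4 ? I-1×I-2: EE|Ee|ee
E/III-1 un II-2×II-1: EE|Ee
⇒ E over [I-1,I-2,II-1,II-2,II-3,II-4,III-1]: 161 consistent
G/I-1 ? ·: GG|Gg|gg
G/I-2 ? ·: GG|Gg|gg
G/II-1 un I-1×I-2: GG|Gg
G/II-2 un ·: GG|Gg
G/II-3 un I-1×I-2: GG|Gg
G/II-4 ? I-1×I-2: GG|Gg|gg
G/III-1 un II-2×II-1: GG|Gg
⇒ G over [I-1,I-2,II-1,II-2,II-3,II-4,III-1]: 125 consistent
W/I-1 aff ·: ww
W/I-2 aff ·: ww
W/II-1 ? I-1×I-2: ww
W/II-2 ? ·: Ww|ww
W/II-3 ? I-1×I-2: ww
W/II-4 ? I-1×I-2: ww
W/III-1 aff II-2×II-1: ww
⇒ W over [I-1,I-2,II-1,II-2,II-3,II-4,III-1]: 2 consistent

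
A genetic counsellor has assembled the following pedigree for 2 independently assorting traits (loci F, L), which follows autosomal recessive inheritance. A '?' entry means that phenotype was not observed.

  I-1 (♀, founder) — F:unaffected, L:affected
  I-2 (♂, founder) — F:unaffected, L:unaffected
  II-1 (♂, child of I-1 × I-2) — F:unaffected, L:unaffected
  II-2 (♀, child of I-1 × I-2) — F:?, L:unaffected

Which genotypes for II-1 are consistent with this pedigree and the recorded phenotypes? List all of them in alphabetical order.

II-1 ∈ {FF Ll, Ff Ll}

F/I-1 un ·: FF|Ff
F/I-2 un ·: FF|Ff
F/II-1 un I-1×I-2: FF|Ff
F/II-2 ? I-1×I-2: FF|Ff|ff
⇒ F over [I-1,I-2,II-1,II-2]: 15 consistent
L/I-1 aff ·: ll
L/I-2 un ·: LL|Ll
L/II-1 un I-1×I-2: Ll
L/II-2 un I-1×I-2: Ll
⇒ L over [I-1,I-2,II-1,II-2]: 2 consistent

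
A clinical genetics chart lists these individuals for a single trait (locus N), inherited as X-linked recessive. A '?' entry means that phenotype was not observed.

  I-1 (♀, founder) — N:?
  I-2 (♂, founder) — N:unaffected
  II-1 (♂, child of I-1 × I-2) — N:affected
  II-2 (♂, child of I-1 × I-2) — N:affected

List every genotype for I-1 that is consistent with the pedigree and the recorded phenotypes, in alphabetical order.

N/I-1 ? ·: X^NX^n|X^nX^n
N/I-2 un ·: X^NY
N/II-1 aff I-1×I-2: X^nY
N/II-2 aff I-1×I-2: X^nY
⇒ N over [I-1,I-2,II-1,II-2]: 2 consistent

I-1 ∈ {X^NX^n, X^nX^n}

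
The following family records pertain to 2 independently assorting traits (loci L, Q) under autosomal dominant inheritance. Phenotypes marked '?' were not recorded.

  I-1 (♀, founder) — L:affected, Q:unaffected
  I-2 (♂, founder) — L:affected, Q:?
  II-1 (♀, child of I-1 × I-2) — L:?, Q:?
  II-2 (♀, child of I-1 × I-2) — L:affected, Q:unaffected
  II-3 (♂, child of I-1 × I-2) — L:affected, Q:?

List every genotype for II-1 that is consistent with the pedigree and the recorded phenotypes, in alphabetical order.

L/I-1 aff ·: Ll|LL
L/I-2 aff ·: Ll|LL
L/II-1 ? I-1×I-2: ll|Ll|LL
L/II-2 aff I-1×I-2: Ll|LL
L/II-3 aff I-1×I-2: Ll|LL
⇒ L over [I-1,I-2,II-1,II-2,II-3]: 29 consistent
Q/I-1 un ·: qq
Q/I-2 ? ·: qq|Qq
Q/II-1 ? I-1×I-2: qq|Qq
Q/II-2 un I-1×I-2: qq
Q/II-3 ? I-1×I-2: qq|Qq
⇒ Q over [I-1,I-2,II-1,II-2,II-3]: 5 consistent

II-1 ∈ {LL Qq, LL qq, Ll Qq, Ll qq, ll Qq, ll qq}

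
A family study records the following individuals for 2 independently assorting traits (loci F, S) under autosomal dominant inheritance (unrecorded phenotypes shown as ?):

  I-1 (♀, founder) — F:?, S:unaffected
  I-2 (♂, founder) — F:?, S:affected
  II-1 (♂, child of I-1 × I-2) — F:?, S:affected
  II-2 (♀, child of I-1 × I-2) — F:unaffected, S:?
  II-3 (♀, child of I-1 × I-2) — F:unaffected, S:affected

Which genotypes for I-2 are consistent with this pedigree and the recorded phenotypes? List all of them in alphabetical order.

F/I-1 ? ·: ff|Ff
F/I-2 ? ·: ff|Ff
F/II-1 ? I-1×I-2: ff|Ff|FF
F/II-2 un I-1×I-2: ff
F/II-3 un I-1×I-2: ff
⇒ F over [I-1,I-2,II-1,II-2,II-3]: 8 consistent
S/I-1 un ·: ss
S/I-2 aff ·: Ss|SS
S/II-1 aff I-1×I-2: Ss
S/II-2 ? I-1×I-2: ss|Ss
S/II-3 aff I-1×I-2: Ss
⇒ S over [I-1,I-2,II-1,II-2,II-3]: 3 consistent

I-2 ∈ {Ff SS, Ff Ss, ff SS, ff Ss}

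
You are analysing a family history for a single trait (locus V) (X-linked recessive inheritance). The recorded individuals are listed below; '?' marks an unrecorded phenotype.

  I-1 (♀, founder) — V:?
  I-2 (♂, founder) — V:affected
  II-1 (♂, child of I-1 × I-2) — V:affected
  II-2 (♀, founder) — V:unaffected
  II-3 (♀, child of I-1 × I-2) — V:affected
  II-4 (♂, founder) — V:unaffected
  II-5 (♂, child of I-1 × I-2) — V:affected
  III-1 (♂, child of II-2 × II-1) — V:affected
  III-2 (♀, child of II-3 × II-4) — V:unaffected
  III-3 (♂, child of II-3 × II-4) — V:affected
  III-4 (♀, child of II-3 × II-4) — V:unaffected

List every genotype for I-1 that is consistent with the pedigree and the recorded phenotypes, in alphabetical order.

I-1 ∈ {X^VX^v, X^vX^v}

V/I-1 ? ·: X^VX^v|X^vX^v
V/I-2 aff ·: X^vY
V/II-1 aff I-1×I-2: X^vY
V/II-2 un ·: X^VX^v
V/II-3 aff I-1×I-2: X^vX^v
V/II-4 un ·: X^VY
V/II-5 aff I-1×I-2: X^vY
V/III-1 aff II-2×II-1: X^vY
V/III-2 un II-3×II-4: X^VX^v
V/III-3 aff II-3×II-4: X^vY
V/III-4 un II-3×II-4: X^VX^v
⇒ V over [I-1,I-2,II-1,II-2,II-3,II-4,II-5,III-1,III-2,III-3,III-4]: 2 consistent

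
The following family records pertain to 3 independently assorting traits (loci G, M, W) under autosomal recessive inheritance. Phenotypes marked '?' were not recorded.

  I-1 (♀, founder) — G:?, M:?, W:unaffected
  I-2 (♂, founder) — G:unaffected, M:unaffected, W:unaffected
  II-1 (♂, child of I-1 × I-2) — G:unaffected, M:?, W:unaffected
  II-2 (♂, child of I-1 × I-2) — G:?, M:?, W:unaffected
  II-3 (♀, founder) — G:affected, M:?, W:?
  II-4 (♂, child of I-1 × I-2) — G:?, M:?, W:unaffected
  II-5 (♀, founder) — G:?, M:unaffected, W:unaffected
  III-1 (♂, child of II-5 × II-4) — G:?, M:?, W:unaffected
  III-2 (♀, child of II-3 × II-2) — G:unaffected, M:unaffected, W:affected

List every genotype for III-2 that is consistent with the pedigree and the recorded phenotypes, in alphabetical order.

G/I-1 ? ·: GG|Gg|gg
G/I-2 un ·: GG|Gg
G/II-1 un I-1×I-2: GG|Gg
G/II-2 ? I-1×I-2: GG|Gg
G/II-3 aff ·: gg
G/II-4 ? I-1×I-2: GG|Gg|gg
G/II-5 ? ·: GG|Gg|gg
G/III-1 ? II-5×II-4: GG|Gg|gg
G/III-2 un II-3×II-2: Gg
⇒ G over [I-1,I-2,II-1,II-2,II-3,II-4,II-5,III-1,III-2]: 170 consistent
M/I-1 ? ·: MM|Mm|mm
M/I-2 un ·: MM|Mm
M/II-1 ? I-1×I-2: MM|Mm|mm
M/II-2 ? I-1×I-2: MM|Mm|mm
M/II-3 ? ·: MM|Mm|mm
M/II-4 ? I-1×I-2: MM|Mm|mm
M/II-5 un ·: MM|Mm
M/III-1 ? II-5×II-4: MM|Mm|mm
M/III-2 un II-3×II-2: MM|Mm
⇒ M over [I-1,I-2,II-1,II-2,II-3,II-4,II-5,III-1,III-2]: 800 consistent
W/I-1 un ·: WW|Ww
W/I-2 un ·: WW|Ww
W/II-1 un I-1×I-2: WW|Ww
W/II-2 un I-1×I-2: Ww
W/II-3 ? ·: Ww|ww
W/II-4 un I-1×I-2: WW|Ww
W/II-5 un ·: WW|Ww
W/III-1 un II-5×II-4: WW|Ww
W/III-2 aff II-3×II-2: ww
⇒ W over [I-1,I-2,II-1,II-2,II-3,II-4,II-5,III-1,III-2]: 84 consistent

III-2 ∈ {Gg MM ww, Gg Mm ww}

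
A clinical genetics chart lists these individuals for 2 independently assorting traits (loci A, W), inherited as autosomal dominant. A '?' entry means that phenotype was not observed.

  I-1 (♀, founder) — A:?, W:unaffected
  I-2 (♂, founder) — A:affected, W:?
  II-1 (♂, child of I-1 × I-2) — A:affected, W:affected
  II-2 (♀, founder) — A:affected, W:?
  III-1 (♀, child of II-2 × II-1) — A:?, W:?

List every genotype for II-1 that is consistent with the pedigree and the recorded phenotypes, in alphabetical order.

II-1 ∈ {AA Ww, Aa Ww}

A/I-1 ? ·: aa|Aa|AA
A/I-2 aff ·: Aa|AA
A/II-1 aff I-1×I-2: Aa|AA
A/II-2 aff ·: Aa|AA
A/III-1 ? II-2×II-1: aa|Aa|AA
⇒ A over [I-1,I-2,II-1,II-2,III-1]: 37 consistent
W/I-1 un ·: ww
W/I-2 ? ·: Ww|WW
W/II-1 aff I-1×I-2: Ww
W/II-2 ? ·: ww|Ww|WW
W/III-1 ? II-2×II-1: ww|Ww|WW
⇒ W over [I-1,I-2,II-1,II-2,III-1]: 14 consistent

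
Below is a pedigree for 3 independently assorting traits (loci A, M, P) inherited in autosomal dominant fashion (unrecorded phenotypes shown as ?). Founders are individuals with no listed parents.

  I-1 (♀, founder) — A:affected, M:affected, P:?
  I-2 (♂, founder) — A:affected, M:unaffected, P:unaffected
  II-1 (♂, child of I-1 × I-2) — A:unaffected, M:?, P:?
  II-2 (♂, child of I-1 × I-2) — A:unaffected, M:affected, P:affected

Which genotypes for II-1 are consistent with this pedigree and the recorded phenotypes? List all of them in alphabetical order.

A/I-1 aff ·: Aa
A/I-2 aff ·: Aa
A/II-1 un I-1×I-2: aa
A/II-2 un I-1×I-2: aa
⇒ A over [I-1,I-2,II-1,II-2]: 1 consistent
M/I-1 aff ·: Mm|MM
M/I-2 un ·: mm
M/II-1 ? I-1×I-2: mm|Mm
M/II-2 aff I-1×I-2: Mm
⇒ M over [I-1,I-2,II-1,II-2]: 3 consistent
P/I-1 ? ·: Pp|PP
P/I-2 un ·: pp
P/II-1 ? I-1×I-2: pp|Pp
P/II-2 aff I-1×I-2: Pp
⇒ P over [I-1,I-2,II-1,II-2]: 3 consistent

II-1 ∈ {aa Mm Pp, aa Mm pp, aa mm Pp, aa mm pp}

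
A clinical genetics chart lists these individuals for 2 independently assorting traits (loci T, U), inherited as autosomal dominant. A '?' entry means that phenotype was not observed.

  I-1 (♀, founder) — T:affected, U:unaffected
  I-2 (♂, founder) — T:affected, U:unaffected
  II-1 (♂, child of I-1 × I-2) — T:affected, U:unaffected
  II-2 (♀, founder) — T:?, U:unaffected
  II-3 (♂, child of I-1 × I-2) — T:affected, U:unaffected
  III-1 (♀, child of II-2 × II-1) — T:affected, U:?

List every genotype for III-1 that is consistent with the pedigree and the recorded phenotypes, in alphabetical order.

III-1 ∈ {TT uu, Tt uu}

T/I-1 aff ·: Tt|TT
T/I-2 aff ·: Tt|TT
T/II-1 aff I-1×I-2: Tt|TT
T/II-2 ? ·: tt|Tt|TT
T/II-3 aff I-1×I-2: Tt|TT
T/III-1 aff II-2×II-1: Tt|TT
⇒ T over [I-1,I-2,II-1,II-2,II-3,III-1]: 58 consistent
U/I-1 un ·: uu
U/I-2 un ·: uu
U/II-1 un I-1×I-2: uu
U/II-2 un ·: uu
U/II-3 un I-1×I-2: uu
U/III-1 ? II-2×II-1: uu
⇒ U over [I-1,I-2,II-1,II-2,II-3,III-1]: 1 consistent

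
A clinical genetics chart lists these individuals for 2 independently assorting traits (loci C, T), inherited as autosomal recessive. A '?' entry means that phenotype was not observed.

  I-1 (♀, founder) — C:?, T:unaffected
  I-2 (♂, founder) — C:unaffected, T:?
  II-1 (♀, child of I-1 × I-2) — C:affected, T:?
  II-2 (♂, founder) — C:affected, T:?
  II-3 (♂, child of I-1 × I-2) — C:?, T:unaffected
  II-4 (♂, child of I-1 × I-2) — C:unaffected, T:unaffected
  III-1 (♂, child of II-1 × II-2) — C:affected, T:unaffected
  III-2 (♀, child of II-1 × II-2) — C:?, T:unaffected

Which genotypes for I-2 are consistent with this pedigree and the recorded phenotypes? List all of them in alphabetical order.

I-2 ∈ {Cc TT, Cc Tt, Cc tt}

C/I-1 ? ·: Cc|cc
C/I-2 un ·: Cc
C/II-1 aff I-1×I-2: cc
C/II-2 aff ·: cc
C/II-3 ? I-1×I-2: CC|Cc|cc
C/II-4 un I-1×I-2: CC|Cc
C/III-1 aff II-1×II-2: cc
C/III-2 ? II-1×II-2: cc
⇒ C over [I-1,I-2,II-1,II-2,II-3,II-4,III-1,III-2]: 8 consistent
T/I-1 un ·: TT|Tt
T/I-2 ? ·: TT|Tt|tt
T/II-1 ? I-1×I-2: TT|Tt|tt
T/II-2 ? ·: TT|Tt|tt
T/II-3 un I-1×I-2: TT|Tt
T/II-4 un I-1×I-2: TT|Tt
T/III-1 un II-1×II-2: TT|Tt
T/III-2 un II-1×II-2: TT|Tt
⇒ T over [I-1,I-2,II-1,II-2,II-3,II-4,III-1,III-2]: 214 consistent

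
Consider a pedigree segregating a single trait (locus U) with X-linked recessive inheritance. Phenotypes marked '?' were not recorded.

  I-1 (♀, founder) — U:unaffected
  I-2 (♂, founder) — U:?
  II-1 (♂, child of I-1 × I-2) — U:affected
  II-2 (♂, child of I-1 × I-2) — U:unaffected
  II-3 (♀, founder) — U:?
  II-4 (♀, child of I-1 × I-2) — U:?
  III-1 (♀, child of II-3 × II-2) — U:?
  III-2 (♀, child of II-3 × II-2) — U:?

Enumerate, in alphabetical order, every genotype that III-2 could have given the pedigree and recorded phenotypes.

U/I-1 un ·: X^UX^u
U/I-2 ? ·: X^UY|X^uY
U/II-1 aff I-1×I-2: X^uY
U/II-2 un I-1×I-2: X^UY
U/II-3 ? ·: X^UX^U|X^UX^u|X^uX^u
U/II-4 ? I-1×I-2: X^UX^U|X^UX^u|X^uX^u
U/III-1 ? II-3×II-2: X^UX^U|X^UX^u
U/III-2 ? II-3×II-2: X^UX^U|X^UX^u
⇒ U over [I-1,I-2,II-1,II-2,II-3,II-4,III-1,III-2]: 24 consistent

III-2 ∈ {X^UX^U, X^UX^u}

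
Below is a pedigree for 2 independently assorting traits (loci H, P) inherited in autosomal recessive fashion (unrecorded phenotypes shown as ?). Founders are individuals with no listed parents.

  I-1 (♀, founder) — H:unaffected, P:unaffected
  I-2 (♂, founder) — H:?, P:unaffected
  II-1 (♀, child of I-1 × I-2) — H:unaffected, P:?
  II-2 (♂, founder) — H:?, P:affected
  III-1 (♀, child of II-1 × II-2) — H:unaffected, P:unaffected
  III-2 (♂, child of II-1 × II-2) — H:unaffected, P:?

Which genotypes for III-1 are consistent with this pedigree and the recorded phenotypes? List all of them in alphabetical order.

III-1 ∈ {HH Pp, Hh Pp}

H/I-1 un ·: HH|Hh
H/I-2 ? ·: HH|Hh|hh
H/II-1 un I-1×I-2: HH|Hh
H/II-2 ? ·: HH|Hh|hh
H/III-1 un II-1×II-2: HH|Hh
H/III-2 un II-1×II-2: HH|Hh
⇒ H over [I-1,I-2,II-1,II-2,III-1,III-2]: 69 consistent
P/I-1 un ·: PP|Pp
P/I-2 un ·: PP|Pp
P/II-1 ? I-1×I-2: PP|Pp
P/II-2 aff ·: pp
P/III-1 un II-1×II-2: Pp
P/III-2 ? II-1×II-2: Pp|pp
⇒ P over [I-1,I-2,II-1,II-2,III-1,III-2]: 10 consistent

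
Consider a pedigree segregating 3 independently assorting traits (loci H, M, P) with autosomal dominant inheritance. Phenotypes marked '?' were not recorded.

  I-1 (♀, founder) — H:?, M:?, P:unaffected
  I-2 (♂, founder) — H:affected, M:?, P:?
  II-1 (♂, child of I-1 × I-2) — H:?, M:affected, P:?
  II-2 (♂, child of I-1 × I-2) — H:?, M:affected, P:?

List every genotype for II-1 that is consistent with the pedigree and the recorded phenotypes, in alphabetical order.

II-1 ∈ {HH MM Pp, HH MM pp, HH Mm Pp, HH Mm pp, Hh MM Pp, Hh MM pp, Hh Mm Pp, Hh Mm pp, hh MM Pp, hh MM pp, hh Mm Pp, hh Mm pp}

H/I-1 ? ·: hh|Hh|HH
H/I-2 aff ·: Hh|HH
H/II-1 ? I-1×I-2: hh|Hh|HH
H/II-2 ? I-1×I-2: hh|Hh|HH
⇒ H over [I-1,I-2,II-1,II-2]: 23 consistent
M/I-1 ? ·: mm|Mm|MM
M/I-2 ? ·: mm|Mm|MM
M/II-1 aff I-1×I-2: Mm|MM
M/II-2 aff I-1×I-2: Mm|MM
⇒ M over [I-1,I-2,II-1,II-2]: 17 consistent
P/I-1 un ·: pp
P/I-2 ? ·: pp|Pp|PP
P/II-1 ? I-1×I-2: pp|Pp
P/II-2 ? I-1×I-2: pp|Pp
⇒ P over [I-1,I-2,II-1,II-2]: 6 consistent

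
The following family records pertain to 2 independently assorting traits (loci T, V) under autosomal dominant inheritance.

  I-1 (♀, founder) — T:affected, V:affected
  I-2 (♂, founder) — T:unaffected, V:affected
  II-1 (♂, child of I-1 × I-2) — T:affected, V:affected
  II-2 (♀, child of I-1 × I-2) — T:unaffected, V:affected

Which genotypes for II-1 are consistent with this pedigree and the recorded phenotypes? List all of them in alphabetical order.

T/I-1 aff ·: Tt
T/I-2 un ·: tt
T/II-1 aff I-1×I-2: Tt
T/II-2 un I-1×I-2: tt
⇒ T over [I-1,I-2,II-1,II-2]: 1 consistent
V/I-1 aff ·: Vv|VV
V/I-2 aff ·: Vv|VV
V/II-1 aff I-1×I-2: Vv|VV
V/II-2 aff I-1×I-2: Vv|VV
⇒ V over [I-1,I-2,II-1,II-2]: 13 consistent

II-1 ∈ {Tt VV, Tt Vv}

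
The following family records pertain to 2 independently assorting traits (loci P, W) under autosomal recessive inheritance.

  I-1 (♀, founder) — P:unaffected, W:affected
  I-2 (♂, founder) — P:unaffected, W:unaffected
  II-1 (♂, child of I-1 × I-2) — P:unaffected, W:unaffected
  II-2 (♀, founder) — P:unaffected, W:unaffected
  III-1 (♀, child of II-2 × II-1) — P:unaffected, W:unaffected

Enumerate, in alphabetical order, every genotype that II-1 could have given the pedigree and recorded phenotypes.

II-1 ∈ {PP Ww, Pp Ww}

P/I-1 un ·: PP|Pp
P/I-2 un ·: PP|Pp
P/II-1 un I-1×I-2: PP|Pp
P/II-2 un ·: PP|Pp
P/III-1 un II-2×II-1: PP|Pp
⇒ P over [I-1,I-2,II-1,II-2,III-1]: 24 consistent
W/I-1 aff ·: ww
W/I-2 un ·: WW|Ww
W/II-1 un I-1×I-2: Ww
W/II-2 un ·: WW|Ww
W/III-1 un II-2×II-1: WW|Ww
⇒ W over [I-1,I-2,II-1,II-2,III-1]: 8 consistent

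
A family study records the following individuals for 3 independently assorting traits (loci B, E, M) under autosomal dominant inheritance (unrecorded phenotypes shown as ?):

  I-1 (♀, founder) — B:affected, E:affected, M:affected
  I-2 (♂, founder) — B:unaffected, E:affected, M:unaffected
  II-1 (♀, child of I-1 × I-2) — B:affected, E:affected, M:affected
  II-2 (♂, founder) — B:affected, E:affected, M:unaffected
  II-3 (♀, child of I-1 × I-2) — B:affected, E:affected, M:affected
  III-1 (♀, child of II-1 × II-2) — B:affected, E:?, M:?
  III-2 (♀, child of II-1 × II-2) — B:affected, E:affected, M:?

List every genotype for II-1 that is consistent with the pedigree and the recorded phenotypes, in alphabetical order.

II-1 ∈ {Bb EE Mm, Bb Ee Mm}

B/I-1 aff ·: Bb|BB
B/I-2 un ·: bb
B/II-1 aff I-1×I-2: Bb
B/II-2 aff ·: Bb|BB
B/II-3 aff I-1×I-2: Bb
B/III-1 aff II-1×II-2: Bb|BB
B/III-2 aff II-1×II-2: Bb|BB
⇒ B over [I-1,I-2,II-1,II-2,II-3,III-1,III-2]: 16 consistent
E/I-1 aff ·: Ee|EE
E/I-2 aff ·: Ee|EE
E/II-1 aff I-1×I-2: Ee|EE
E/II-2 aff ·: Ee|EE
E/II-3 aff I-1×I-2: Ee|EE
E/III-1 ? II-1×II-2: ee|Ee|EE
E/III-2 aff II-1×II-2: Ee|EE
⇒ E over [I-1,I-2,II-1,II-2,II-3,III-1,III-2]: 95 consistent
M/I-1 aff ·: Mm|MM
M/I-2 un ·: mm
M/II-1 aff I-1×I-2: Mm
M/II-2 un ·: mm
M/II-3 aff I-1×I-2: Mm
M/III-1 ? II-1×II-2: mm|Mm
M/III-2 ? II-1×II-2: mm|Mm
⇒ M over [I-1,I-2,II-1,II-2,II-3,III-1,III-2]: 8 consistent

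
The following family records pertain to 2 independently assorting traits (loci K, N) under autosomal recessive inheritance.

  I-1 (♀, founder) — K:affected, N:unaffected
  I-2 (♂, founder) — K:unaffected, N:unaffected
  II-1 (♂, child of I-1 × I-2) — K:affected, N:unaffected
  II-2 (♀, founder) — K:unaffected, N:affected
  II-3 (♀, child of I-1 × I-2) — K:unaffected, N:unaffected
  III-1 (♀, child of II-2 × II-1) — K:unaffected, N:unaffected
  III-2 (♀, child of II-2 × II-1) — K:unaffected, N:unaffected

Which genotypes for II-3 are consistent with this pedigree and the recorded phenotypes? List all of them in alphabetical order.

K/I-1 aff ·: kk
K/I-2 un ·: Kk
K/II-1 aff I-1×I-2: kk
K/II-2 un ·: KK|Kk
K/II-3 un I-1×I-2: Kk
K/III-1 un II-2×II-1: Kk
K/III-2 un II-2×II-1: Kk
⇒ K over [I-1,I-2,II-1,II-2,II-3,III-1,III-2]: 2 consistent
N/I-1 un ·: NN|Nn
N/I-2 un ·: NN|Nn
N/II-1 un I-1×I-2: NN|Nn
N/II-2 aff ·: nn
N/II-3 un I-1×I-2: NN|Nn
N/III-1 un II-2×II-1: Nn
N/III-2 un II-2×II-1: Nn
⇒ N over [I-1,I-2,II-1,II-2,II-3,III-1,III-2]: 13 consistent

II-3 ∈ {Kk NN, Kk Nn}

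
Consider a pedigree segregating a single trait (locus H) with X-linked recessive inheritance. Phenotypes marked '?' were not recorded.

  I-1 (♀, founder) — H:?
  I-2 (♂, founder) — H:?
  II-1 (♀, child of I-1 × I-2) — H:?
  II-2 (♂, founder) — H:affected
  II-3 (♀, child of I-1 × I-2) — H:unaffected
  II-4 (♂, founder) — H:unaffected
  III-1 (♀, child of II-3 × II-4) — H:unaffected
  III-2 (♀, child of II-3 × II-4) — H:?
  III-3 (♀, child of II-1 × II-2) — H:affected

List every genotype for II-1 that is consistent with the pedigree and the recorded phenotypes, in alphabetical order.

II-1 ∈ {X^HX^h, X^hX^h}

H/I-1 ? ·: X^HX^H|X^HX^h|X^hX^h
H/I-2 ? ·: X^HY|X^hY
H/II-1 ? I-1×I-2: X^HX^h|X^hX^h
H/II-2 aff ·: X^hY
H/II-3 un I-1×I-2: X^HX^H|X^HX^h
H/II-4 un ·: X^HY
H/III-1 un II-3×II-4: X^HX^H|X^HX^h
H/III-2 ? II-3×II-4: X^HX^H|X^HX^h
H/III-3 aff II-1×II-2: X^hX^h
⇒ H over [I-1,I-2,II-1,II-2,II-3,II-4,III-1,III-2,III-3]: 21 consistent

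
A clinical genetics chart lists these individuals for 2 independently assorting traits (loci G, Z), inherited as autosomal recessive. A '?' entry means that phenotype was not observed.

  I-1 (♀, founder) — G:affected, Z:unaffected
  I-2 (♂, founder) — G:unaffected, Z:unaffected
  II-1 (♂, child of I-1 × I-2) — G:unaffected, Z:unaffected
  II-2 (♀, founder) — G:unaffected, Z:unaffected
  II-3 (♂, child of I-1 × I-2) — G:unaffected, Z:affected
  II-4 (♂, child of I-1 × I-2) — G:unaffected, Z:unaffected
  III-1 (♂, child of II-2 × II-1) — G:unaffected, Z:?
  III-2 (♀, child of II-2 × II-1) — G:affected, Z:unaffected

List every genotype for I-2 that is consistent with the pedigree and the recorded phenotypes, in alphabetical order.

I-2 ∈ {GG Zz, Gg Zz}

G/I-1 aff ·: gg
G/I-2 un ·: GG|Gg
G/II-1 un I-1×I-2: Gg
G/II-2 un ·: Gg
G/II-3 un I-1×I-2: Gg
G/II-4 un I-1×I-2: Gg
G/III-1 un II-2×II-1: GG|Gg
G/III-2 aff II-2×II-1: gg
⇒ G over [I-1,I-2,II-1,II-2,II-3,II-4,III-1,III-2]: 4 consistent
Z/I-1 un ·: Zz
Z/I-2 un ·: Zz
Z/II-1 un I-1×I-2: ZZ|Zz
Z/II-2 un ·: ZZ|Zz
Z/II-3 aff I-1×I-2: zz
Z/II-4 un I-1×I-2: ZZ|Zz
Z/III-1 ? II-2×II-1: ZZ|Zz|zz
Z/III-2 un II-2×II-1: ZZ|Zz
⇒ Z over [I-1,I-2,II-1,II-2,II-3,II-4,III-1,III-2]: 30 consistent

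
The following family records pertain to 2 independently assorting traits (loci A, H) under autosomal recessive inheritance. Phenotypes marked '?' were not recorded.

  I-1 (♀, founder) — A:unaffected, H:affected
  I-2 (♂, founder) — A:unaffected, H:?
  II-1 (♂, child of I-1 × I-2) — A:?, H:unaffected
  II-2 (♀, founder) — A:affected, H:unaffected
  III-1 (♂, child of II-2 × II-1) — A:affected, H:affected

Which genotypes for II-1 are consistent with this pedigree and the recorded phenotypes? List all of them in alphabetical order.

A/I-1 un ·: AA|Aa
A/I-2 un ·: AA|Aa
A/II-1 ? I-1×I-2: Aa|aa
A/II-2 aff ·: aa
A/III-1 aff II-2×II-1: aa
⇒ A over [I-1,I-2,II-1,II-2,III-1]: 4 consistent
H/I-1 aff ·: hh
H/I-2 ? ·: HH|Hh
H/II-1 un I-1×I-2: Hh
H/II-2 un ·: Hh
H/III-1 aff II-2×II-1: hh
⇒ H over [I-1,I-2,II-1,II-2,III-1]: 2 consistent

II-1 ∈ {Aa Hh, aa Hh}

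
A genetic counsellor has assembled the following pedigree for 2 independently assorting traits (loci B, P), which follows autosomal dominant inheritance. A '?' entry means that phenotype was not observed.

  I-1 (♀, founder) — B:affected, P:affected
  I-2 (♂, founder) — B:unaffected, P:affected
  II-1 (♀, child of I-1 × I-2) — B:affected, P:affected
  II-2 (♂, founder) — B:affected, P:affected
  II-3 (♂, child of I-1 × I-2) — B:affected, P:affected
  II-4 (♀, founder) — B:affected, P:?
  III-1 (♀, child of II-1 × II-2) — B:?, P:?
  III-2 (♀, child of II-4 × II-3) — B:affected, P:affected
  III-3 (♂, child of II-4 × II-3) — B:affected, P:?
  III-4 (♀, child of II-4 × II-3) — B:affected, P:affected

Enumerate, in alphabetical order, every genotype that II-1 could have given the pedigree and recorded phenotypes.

II-1 ∈ {Bb PP, Bb Pp}

B/I-1 aff ·: Bb|BB
B/I-2 un ·: bb
B/II-1 aff I-1×I-2: Bb
B/II-2 aff ·: Bb|BB
B/II-3 aff I-1×I-2: Bb
B/II-4 aff ·: Bb|BB
B/III-1 ? II-1×II-2: bb|Bb|BB
B/III-2 aff II-4×II-3: Bb|BB
B/III-3 aff II-4×II-3: Bb|BB
B/III-4 aff II-4×II-3: Bb|BB
⇒ B over [I-1,I-2,II-1,II-2,II-3,II-4,III-1,III-2,III-3,III-4]: 160 consistent
P/I-1 aff ·: Pp|PP
P/I-2 aff ·: Pp|PP
P/II-1 aff I-1×I-2: Pp|PP
P/II-2 aff ·: Pp|PP
P/II-3 aff I-1×I-2: Pp|PP
P/II-4 ? ·: pp|Pp|PP
P/III-1 ? II-1×II-2: pp|Pp|PP
P/III-2 aff II-4×II-3: Pp|PP
P/III-3 ? II-4×II-3: pp|Pp|PP
P/III-4 aff II-4×II-3: Pp|PP
⇒ P over [I-1,I-2,II-1,II-2,II-3,II-4,III-1,III-2,III-3,III-4]: 798 consistent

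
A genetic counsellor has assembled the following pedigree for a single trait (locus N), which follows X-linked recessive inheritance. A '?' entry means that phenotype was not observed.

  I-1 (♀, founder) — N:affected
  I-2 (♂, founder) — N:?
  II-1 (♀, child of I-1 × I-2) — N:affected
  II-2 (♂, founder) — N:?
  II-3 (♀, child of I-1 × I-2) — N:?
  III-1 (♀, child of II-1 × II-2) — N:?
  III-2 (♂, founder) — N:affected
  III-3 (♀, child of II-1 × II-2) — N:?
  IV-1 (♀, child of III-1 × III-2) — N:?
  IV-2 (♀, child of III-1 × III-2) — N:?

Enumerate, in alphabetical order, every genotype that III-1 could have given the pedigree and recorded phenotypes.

III-1 ∈ {X^NX^n, X^nX^n}

N/I-1 aff ·: X^nX^n
N/I-2 ? ·: X^nY
N/II-1 aff I-1×I-2: X^nX^n
N/II-2 ? ·: X^NY|X^nY
N/II-3 ? I-1×I-2: X^nX^n
N/III-1 ? II-1×II-2: X^NX^n|X^nX^n
N/III-2 aff ·: X^nY
N/III-3 ? II-1×II-2: X^NX^n|X^nX^n
N/IV-1 ? III-1×III-2: X^NX^n|X^nX^n
N/IV-2 ? III-1×III-2: X^NX^n|X^nX^n
⇒ N over [I-1,I-2,II-1,II-2,II-3,III-1,III-2,III-3,IV-1,IV-2]: 5 consistent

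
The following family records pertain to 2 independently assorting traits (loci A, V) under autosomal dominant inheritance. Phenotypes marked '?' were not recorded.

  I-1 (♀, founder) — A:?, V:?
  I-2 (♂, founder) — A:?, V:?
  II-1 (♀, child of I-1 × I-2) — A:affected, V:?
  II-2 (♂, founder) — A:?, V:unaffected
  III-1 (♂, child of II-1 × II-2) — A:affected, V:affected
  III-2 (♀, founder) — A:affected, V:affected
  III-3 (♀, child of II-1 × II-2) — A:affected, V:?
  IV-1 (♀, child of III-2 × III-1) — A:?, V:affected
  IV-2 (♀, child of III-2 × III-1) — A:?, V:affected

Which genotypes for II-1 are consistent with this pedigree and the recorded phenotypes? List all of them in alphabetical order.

II-1 ∈ {AA VV, AA Vv, Aa VV, Aa Vv}

A/I-1 ? ·: aa|Aa|AA
A/I-2 ? ·: aa|Aa|AA
A/II-1 aff I-1×I-2: Aa|AA
A/II-2 ? ·: aa|Aa|AA
A/III-1 aff II-1×II-2: Aa|AA
A/III-2 aff ·: Aa|AA
A/III-3 aff II-1×II-2: Aa|AA
A/IV-1 ? III-2×III-1: aa|Aa|AA
A/IV-2 ? III-2×III-1: aa|Aa|AA
⇒ A over [I-1,I-2,II-1,II-2,III-1,III-2,III-3,IV-1,IV-2]: 811 consistent
V/I-1 ? ·: vv|Vv|VV
V/I-2 ? ·: vv|Vv|VV
V/II-1 ? I-1×I-2: Vv|VV
V/II-2 un ·: vv
V/III-1 aff II-1×II-2: Vv
V/III-2 aff ·: Vv|VV
V/III-3 ? II-1×II-2: vv|Vv
V/IV-1 aff III-2×III-1: Vv|VV
V/IV-2 aff III-2×III-1: Vv|VV
⇒ V over [I-1,I-2,II-1,II-2,III-1,III-2,III-3,IV-1,IV-2]: 144 consistent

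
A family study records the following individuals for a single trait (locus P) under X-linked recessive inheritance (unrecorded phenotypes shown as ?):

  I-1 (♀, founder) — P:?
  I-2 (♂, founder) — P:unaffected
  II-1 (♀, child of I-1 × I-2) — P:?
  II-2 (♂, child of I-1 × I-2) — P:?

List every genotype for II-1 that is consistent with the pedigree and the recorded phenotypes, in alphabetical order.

P/I-1 ? ·: X^PX^P|X^PX^p|X^pX^p
P/I-2 un ·: X^PY
P/II-1 ? I-1×I-2: X^PX^P|X^PX^p
P/II-2 ? I-1×I-2: X^PY|X^pY
⇒ P over [I-1,I-2,II-1,II-2]: 6 consistent

II-1 ∈ {X^PX^P, X^PX^p}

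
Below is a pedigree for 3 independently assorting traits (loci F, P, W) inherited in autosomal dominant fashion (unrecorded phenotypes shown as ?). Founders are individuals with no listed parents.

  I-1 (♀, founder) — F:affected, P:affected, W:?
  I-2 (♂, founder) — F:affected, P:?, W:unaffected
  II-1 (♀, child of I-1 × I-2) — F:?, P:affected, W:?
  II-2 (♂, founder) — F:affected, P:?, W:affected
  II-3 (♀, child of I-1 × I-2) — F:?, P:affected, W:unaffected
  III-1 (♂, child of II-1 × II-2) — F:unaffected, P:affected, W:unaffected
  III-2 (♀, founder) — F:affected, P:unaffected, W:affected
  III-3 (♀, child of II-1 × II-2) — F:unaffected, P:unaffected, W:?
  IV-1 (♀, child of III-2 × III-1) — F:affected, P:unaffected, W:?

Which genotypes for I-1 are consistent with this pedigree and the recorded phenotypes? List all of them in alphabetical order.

F/I-1 aff ·: Ff|FF
F/I-2 aff ·: Ff|FF
F/II-1 ? I-1×I-2: ff|Ff
F/II-2 aff ·: Ff
F/II-3 ? I-1×I-2: ff|Ff|FF
F/III-1 un II-1×II-2: ff
F/III-2 aff ·: Ff|FF
F/III-3 un II-1×II-2: ff
F/IV-1 aff III-2×III-1: Ff
⇒ F over [I-1,I-2,II-1,II-2,II-3,III-1,III-2,III-3,IV-1]: 20 consistent
P/I-1 aff ·: Pp|PP
P/I-2 ? ·: pp|Pp|PP
P/II-1 aff I-1×I-2: Pp
P/II-2 ? ·: pp|Pp
P/II-3 aff I-1×I-2: Pp|PP
P/III-1 aff II-1×II-2: Pp
P/III-2 un ·: pp
P/III-3 un II-1×II-2: pp
P/IV-1 un III-2×III-1: pp
⇒ P over [I-1,I-2,II-1,II-2,II-3,III-1,III-2,III-3,IV-1]: 16 consistent
W/I-1 ? ·: ww|Ww
W/I-2 un ·: ww
W/II-1 ? I-1×I-2: ww|Ww
W/II-2 aff ·: Ww
W/II-3 un I-1×I-2: ww
W/III-1 un II-1×II-2: ww
W/III-2 aff ·: Ww|WW
W/III-3 ? II-1×II-2: ww|Ww|WW
W/IV-1 ? III-2×III-1: ww|Ww
⇒ W over [I-1,I-2,II-1,II-2,II-3,III-1,III-2,III-3,IV-1]: 21 consistent

I-1 ∈ {FF PP Ww, FF PP ww, FF Pp Ww, FF Pp ww, Ff PP Ww, Ff PP ww, Ff Pp Ww, Ff Pp ww}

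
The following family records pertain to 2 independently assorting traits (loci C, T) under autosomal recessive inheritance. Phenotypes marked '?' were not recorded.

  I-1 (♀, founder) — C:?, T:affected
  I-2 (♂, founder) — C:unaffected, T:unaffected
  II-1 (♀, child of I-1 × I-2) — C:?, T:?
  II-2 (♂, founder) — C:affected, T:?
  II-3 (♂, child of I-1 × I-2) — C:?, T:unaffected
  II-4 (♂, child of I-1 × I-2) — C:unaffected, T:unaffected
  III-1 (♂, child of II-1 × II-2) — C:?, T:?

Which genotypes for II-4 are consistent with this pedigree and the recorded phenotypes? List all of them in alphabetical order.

C/I-1 ? ·: CC|Cc|cc
C/I-2 un ·: CC|Cc
C/II-1 ? I-1×I-2: CC|Cc|cc
C/II-2 aff ·: cc
C/II-3 ? I-1×I-2: CC|Cc|cc
C/II-4 un I-1×I-2: CC|Cc
C/III-1 ? II-1×II-2: Cc|cc
⇒ C over [I-1,I-2,II-1,II-2,II-3,II-4,III-1]: 57 consistent
T/I-1 aff ·: tt
T/I-2 un ·: TT|Tt
T/II-1 ? I-1×I-2: Tt|tt
T/II-2 ? ·: TT|Tt|tt
T/II-3 un I-1×I-2: Tt
T/II-4 un I-1×I-2: Tt
T/III-1 ? II-1×II-2: TT|Tt|tt
⇒ T over [I-1,I-2,II-1,II-2,II-3,II-4,III-1]: 18 consistent

II-4 ∈ {CC Tt, Cc Tt}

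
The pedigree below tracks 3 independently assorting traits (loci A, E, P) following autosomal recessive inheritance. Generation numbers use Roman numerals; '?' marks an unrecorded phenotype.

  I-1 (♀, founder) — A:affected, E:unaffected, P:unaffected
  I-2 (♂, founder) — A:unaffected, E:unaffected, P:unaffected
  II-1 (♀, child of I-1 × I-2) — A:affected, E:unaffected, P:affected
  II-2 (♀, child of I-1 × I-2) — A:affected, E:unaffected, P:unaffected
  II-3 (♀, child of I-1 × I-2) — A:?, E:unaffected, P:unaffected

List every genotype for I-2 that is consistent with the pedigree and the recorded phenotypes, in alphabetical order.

I-2 ∈ {Aa EE Pp, Aa Ee Pp}

A/I-1 aff ·: aa
A/I-2 un ·: Aa
A/II-1 aff I-1×I-2: aa
A/II-2 aff I-1×I-2: aa
A/II-3 ? I-1×I-2: Aa|aa
⇒ A over [I-1,I-2,II-1,II-2,II-3]: 2 consistent
E/I-1 un ·: EE|Ee
E/I-2 un ·: EE|Ee
E/II-1 un I-1×I-2: EE|Ee
E/II-2 un I-1×I-2: EE|Ee
E/II-3 un I-1×I-2: EE|Ee
⇒ E over [I-1,I-2,II-1,II-2,II-3]: 25 consistent
P/I-1 un ·: Pp
P/I-2 un ·: Pp
P/II-1 aff I-1×I-2: pp
P/II-2 un I-1×I-2: PP|Pp
P/II-3 un I-1×I-2: PP|Pp
⇒ P over [I-1,I-2,II-1,II-2,II-3]: 4 consistent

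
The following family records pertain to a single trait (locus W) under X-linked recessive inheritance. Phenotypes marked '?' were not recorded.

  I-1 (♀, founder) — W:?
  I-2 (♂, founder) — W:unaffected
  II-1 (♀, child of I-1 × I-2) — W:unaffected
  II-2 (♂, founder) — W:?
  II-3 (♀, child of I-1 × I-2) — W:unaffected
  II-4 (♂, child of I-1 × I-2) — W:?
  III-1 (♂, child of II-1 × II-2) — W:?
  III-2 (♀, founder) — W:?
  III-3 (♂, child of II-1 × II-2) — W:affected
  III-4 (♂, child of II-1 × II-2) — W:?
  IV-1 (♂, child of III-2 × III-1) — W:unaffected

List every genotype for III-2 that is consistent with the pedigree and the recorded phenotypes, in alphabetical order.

III-2 ∈ {X^WX^W, X^WX^w}

W/I-1 ? ·: X^WX^w|X^wX^w
W/I-2 un ·: X^WY
W/II-1 un I-1×I-2: X^WX^w
W/II-2 ? ·: X^WY|X^wY
W/II-3 un I-1×I-2: X^WX^W|X^WX^w
W/II-4 ? I-1×I-2: X^WY|X^wY
W/III-1 ? II-1×II-2: X^WY|X^wY
W/III-2 ? ·: X^WX^W|X^WX^w
W/III-3 aff II-1×II-2: X^wY
W/III-4 ? II-1×II-2: X^WY|X^wY
W/IV-1 un III-2×III-1: X^WY
⇒ W over [I-1,I-2,II-1,II-2,II-3,II-4,III-1,III-2,III-3,III-4,IV-1]: 80 consistent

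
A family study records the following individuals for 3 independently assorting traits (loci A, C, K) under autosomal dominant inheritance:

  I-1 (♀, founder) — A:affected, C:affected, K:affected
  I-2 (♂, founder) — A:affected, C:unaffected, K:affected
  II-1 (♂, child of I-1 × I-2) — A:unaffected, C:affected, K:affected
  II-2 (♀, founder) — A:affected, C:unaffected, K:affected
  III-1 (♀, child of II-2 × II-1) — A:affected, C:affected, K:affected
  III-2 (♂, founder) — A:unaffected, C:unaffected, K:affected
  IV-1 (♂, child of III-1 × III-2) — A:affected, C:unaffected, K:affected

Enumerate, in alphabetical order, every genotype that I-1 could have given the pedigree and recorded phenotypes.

A/I-1 aff ·: Aa
A/I-2 aff ·: Aa
A/II-1 un I-1×I-2: aa
A/II-2 aff ·: Aa|AA
A/III-1 aff II-2×II-1: Aa
A/III-2 un ·: aa
A/IV-1 aff III-1×III-2: Aa
⇒ A over [I-1,I-2,II-1,II-2,III-1,III-2,IV-1]: 2 consistent
C/I-1 aff ·: Cc|CC
C/I-2 un ·: cc
C/II-1 aff I-1×I-2: Cc
C/II-2 un ·: cc
C/III-1 aff II-2×II-1: Cc
C/III-2 un ·: cc
C/IV-1 un III-1×III-2: cc
⇒ C over [I-1,I-2,II-1,II-2,III-1,III-2,IV-1]: 2 consistent
K/I-1 aff ·: Kk|KK
K/I-2 aff ·: Kk|KK
K/II-1 aff I-1×I-2: Kk|KK
K/II-2 aff ·: Kk|KK
K/III-1 aff II-2×II-1: Kk|KK
K/III-2 aff ·: Kk|KK
K/IV-1 aff III-1×III-2: Kk|KK
⇒ K over [I-1,I-2,II-1,II-2,III-1,III-2,IV-1]: 82 consistent

I-1 ∈ {Aa CC KK, Aa CC Kk, Aa Cc KK, Aa Cc Kk}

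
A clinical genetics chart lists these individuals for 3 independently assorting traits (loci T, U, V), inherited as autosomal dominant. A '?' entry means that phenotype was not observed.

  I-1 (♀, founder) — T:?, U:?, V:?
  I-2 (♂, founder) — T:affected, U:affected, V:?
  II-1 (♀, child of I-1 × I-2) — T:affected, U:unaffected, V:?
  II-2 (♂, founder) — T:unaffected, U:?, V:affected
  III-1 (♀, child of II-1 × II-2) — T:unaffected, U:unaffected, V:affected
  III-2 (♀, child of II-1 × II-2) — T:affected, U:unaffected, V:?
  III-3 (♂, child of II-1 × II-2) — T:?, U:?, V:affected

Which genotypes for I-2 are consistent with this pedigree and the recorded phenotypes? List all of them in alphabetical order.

I-2 ∈ {TT Uu VV, TT Uu Vv, TT Uu vv, Tt Uu VV, Tt Uu Vv, Tt Uu vv}

T/I-1 ? ·: tt|Tt|TT
T/I-2 aff ·: Tt|TT
T/II-1 aff I-1×I-2: Tt
T/II-2 un ·: tt
T/III-1 un II-1×II-2: tt
T/III-2 aff II-1×II-2: Tt
T/III-3 ? II-1×II-2: tt|Tt
⇒ T over [I-1,I-2,II-1,II-2,III-1,III-2,III-3]: 10 consistent
U/I-1 ? ·: uu|Uu
U/I-2 aff ·: Uu
U/II-1 un I-1×I-2: uu
U/II-2 ? ·: uu|Uu
U/III-1 un II-1×II-2: uu
U/III-2 un II-1×II-2: uu
U/III-3 ? II-1×II-2: uu|Uu
⇒ U over [I-1,I-2,II-1,II-2,III-1,III-2,III-3]: 6 consistent
V/I-1 ? ·: vv|Vv|VV
V/I-2 ? ·: vv|Vv|VV
V/II-1 ? I-1×I-2: vv|Vv|VV
V/II-2 aff ·: Vv|VV
V/III-1 aff II-1×II-2: Vv|VV
V/III-2 ? II-1×II-2: vv|Vv|VV
V/III-3 aff II-1×II-2: Vv|VV
⇒ V over [I-1,I-2,II-1,II-2,III-1,III-2,III-3]: 188 consistent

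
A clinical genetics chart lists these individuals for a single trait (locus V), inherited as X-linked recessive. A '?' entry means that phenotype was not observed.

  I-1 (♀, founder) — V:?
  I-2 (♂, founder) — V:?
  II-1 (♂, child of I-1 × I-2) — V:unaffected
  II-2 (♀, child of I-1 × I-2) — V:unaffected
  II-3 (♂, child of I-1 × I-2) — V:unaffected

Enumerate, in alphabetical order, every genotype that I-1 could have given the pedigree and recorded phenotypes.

I-1 ∈ {X^VX^V, X^VX^v}

V/I-1 ? ·: X^VX^V|X^VX^v
V/I-2 ? ·: X^VY|X^vY
V/II-1 un I-1×I-2: X^VY
V/II-2 un I-1×I-2: X^VX^V|X^VX^v
V/II-3 un I-1×I-2: X^VY
⇒ V over [I-1,I-2,II-1,II-2,II-3]: 5 consistent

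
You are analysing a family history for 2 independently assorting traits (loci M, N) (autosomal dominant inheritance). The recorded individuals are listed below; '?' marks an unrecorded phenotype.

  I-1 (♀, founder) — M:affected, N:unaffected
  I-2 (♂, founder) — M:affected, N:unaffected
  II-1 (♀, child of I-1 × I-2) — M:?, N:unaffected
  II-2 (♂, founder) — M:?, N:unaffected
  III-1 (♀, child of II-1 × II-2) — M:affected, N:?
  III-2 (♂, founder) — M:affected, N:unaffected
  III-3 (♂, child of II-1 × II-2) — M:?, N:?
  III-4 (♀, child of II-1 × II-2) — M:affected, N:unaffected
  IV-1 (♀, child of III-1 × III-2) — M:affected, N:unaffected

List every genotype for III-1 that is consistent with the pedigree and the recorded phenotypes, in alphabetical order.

M/I-1 aff ·: Mm|MM
M/I-2 aff ·: Mm|MM
M/II-1 ? I-1×I-2: mm|Mm|MM
M/II-2 ? ·: mm|Mm|MM
M/III-1 aff II-1×II-2: Mm|MM
M/III-2 aff ·: Mm|MM
M/III-3 ? II-1×II-2: mm|Mm|MM
M/III-4 aff II-1×II-2: Mm|MM
M/IV-1 aff III-1×III-2: Mm|MM
⇒ M over [I-1,I-2,II-1,II-2,III-1,III-2,III-3,III-4,IV-1]: 386 consistent
N/I-1 un ·: nn
N/I-2 un ·: nn
N/II-1 un I-1×I-2: nn
N/II-2 un ·: nn
N/III-1 ? II-1×II-2: nn
N/III-2 un ·: nn
N/III-3 ? II-1×II-2: nn
N/III-4 un II-1×II-2: nn
N/IV-1 un III-1×III-2: nn
⇒ N over [I-1,I-2,II-1,II-2,III-1,III-2,III-3,III-4,IV-1]: 1 consistent

III-1 ∈ {MM nn, Mm nn}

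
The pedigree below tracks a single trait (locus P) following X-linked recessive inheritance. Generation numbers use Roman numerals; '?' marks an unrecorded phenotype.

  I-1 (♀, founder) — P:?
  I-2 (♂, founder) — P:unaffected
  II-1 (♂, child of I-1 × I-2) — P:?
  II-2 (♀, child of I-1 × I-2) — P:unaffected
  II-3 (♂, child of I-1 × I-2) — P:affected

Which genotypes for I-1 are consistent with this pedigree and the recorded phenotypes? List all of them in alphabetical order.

I-1 ∈ {X^PX^p, X^pX^p}

P/I-1 ? ·: X^PX^p|X^pX^p
P/I-2 un ·: X^PY
P/II-1 ? I-1×I-2: X^PY|X^pY
P/II-2 un I-1×I-2: X^PX^P|X^PX^p
P/II-3 aff I-1×I-2: X^pY
⇒ P over [I-1,I-2,II-1,II-2,II-3]: 5 consistent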